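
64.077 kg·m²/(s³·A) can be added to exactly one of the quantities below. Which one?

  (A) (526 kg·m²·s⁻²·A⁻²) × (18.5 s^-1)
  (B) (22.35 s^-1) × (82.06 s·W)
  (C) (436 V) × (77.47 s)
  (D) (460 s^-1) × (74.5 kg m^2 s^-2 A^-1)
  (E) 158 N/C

(D)

Reference: kg·m²·s⁻³·A⁻¹.
Each option:
  (A) [kg·m²·s⁻²·A⁻²] · [s⁻¹] = kg·m²·s⁻³·A⁻²
  (B) [s⁻¹] · [kg·m²·s⁻²] = kg·m²·s⁻³
  (C) [kg·m²·s⁻³·A⁻¹] · [s] = kg·m²·s⁻²·A⁻¹
  (D) [s⁻¹] · [kg·m²·s⁻²·A⁻¹] = kg·m²·s⁻³·A⁻¹  ← same
  (E) N·C⁻¹ = kg·m·s⁻²·(s·A)⁻¹ = kg·m·s⁻³·A⁻¹
Only (D) matches kg·m²·s⁻³·A⁻¹.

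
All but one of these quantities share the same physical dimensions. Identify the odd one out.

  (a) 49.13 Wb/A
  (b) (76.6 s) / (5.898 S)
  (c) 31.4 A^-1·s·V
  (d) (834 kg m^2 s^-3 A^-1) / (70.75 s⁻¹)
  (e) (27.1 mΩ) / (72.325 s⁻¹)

(d)

In SI base units:
  (a) Wb·A⁻¹ = V·s·A⁻¹ = kg·m²·s⁻²·A⁻²
  (b) [s] / [kg⁻¹·m⁻²·s³·A²] = kg·m²·s⁻²·A⁻²
  (c) V·s·A⁻¹ = J·C⁻¹·s·A⁻¹ = kg·m²·s⁻²·A⁻²
  (d) [kg·m²·s⁻³·A⁻¹] / [s⁻¹] = kg·m²·s⁻²·A⁻¹
  (e) [kg·m²·s⁻³·A⁻²] / [s⁻¹] = kg·m²·s⁻²·A⁻²
All reduce to kg·m²·s⁻²·A⁻² except (d), which is kg·m²·s⁻²·A⁻¹.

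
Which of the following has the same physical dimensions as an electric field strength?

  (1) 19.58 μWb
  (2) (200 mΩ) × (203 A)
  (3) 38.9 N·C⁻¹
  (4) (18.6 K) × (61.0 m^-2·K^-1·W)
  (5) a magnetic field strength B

Reference: [electric field strength] = kg·m·s⁻³·A⁻¹.
Each option:
  (1) Wb = V·s = kg·m²·s⁻²·A⁻¹
  (2) [kg·m²·s⁻³·A⁻²] · [A] = kg·m²·s⁻³·A⁻¹
  (3) N·C⁻¹ = kg·m·s⁻²·(s·A)⁻¹ = kg·m·s⁻³·A⁻¹  ← same
  (4) [K] · [kg·s⁻³·K⁻¹] = kg·s⁻³
  (5) [magnetic field strength B] = kg·s⁻²·A⁻¹
Only (3) matches kg·m·s⁻³·A⁻¹.

(3)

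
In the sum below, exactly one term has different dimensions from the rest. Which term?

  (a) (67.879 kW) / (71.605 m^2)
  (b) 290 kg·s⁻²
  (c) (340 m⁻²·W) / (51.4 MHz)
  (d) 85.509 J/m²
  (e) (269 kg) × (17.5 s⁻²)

In SI base units:
  (a) [kg·m²·s⁻³] / [m²] = kg·s⁻³
  (b) kg·s⁻²
  (c) [kg·s⁻³] / [s⁻¹] = kg·s⁻²
  (d) J·m⁻² = N·m·m⁻² = kg·s⁻²
  (e) [kg] · [s⁻²] = kg·s⁻²
All reduce to kg·s⁻² except (a), which is kg·s⁻³.

(a)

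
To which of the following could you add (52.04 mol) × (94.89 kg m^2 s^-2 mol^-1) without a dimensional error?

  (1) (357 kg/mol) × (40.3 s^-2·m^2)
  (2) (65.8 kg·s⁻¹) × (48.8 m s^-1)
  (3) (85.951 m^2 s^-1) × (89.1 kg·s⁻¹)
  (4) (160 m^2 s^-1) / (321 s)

Reference: [mol] · [kg·m²·s⁻²·mol⁻¹] = kg·m²·s⁻².
Each option:
  (1) [kg·mol⁻¹] · [m²·s⁻²] = kg·m²·s⁻²·mol⁻¹
  (2) [kg·s⁻¹] · [m·s⁻¹] = kg·m·s⁻²
  (3) [m²·s⁻¹] · [kg·s⁻¹] = kg·m²·s⁻²  ← same
  (4) [m²·s⁻¹] / [s] = m²·s⁻²
Only (3) matches kg·m²·s⁻².

(3)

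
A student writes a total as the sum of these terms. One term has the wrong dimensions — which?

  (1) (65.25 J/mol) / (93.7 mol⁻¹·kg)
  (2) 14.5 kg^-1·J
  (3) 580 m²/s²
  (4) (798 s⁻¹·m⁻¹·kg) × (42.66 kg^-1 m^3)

(4)

Expand each in SI base units:
  (1) [kg·m²·s⁻²·mol⁻¹] / [kg·mol⁻¹] = m²·s⁻²
  (2) J·kg⁻¹ = N·m·kg⁻¹ = m²·s⁻²
  (3) m²·s⁻²
  (4) [kg·m⁻¹·s⁻¹] · [kg⁻¹·m³] = m²·s⁻¹
All reduce to m²·s⁻² except (4), which is m²·s⁻¹.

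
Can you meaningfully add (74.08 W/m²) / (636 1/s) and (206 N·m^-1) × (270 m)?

In SI base units:
  (74.08 W/m²) / (636 1/s):  [kg·s⁻³] / [s⁻¹] = kg·s⁻²
  (206 N·m^-1) × (270 m):  [kg·s⁻²] · [m] = kg·m·s⁻²
kg·s⁻² ≠ kg·m·s⁻², so they cannot be added.

No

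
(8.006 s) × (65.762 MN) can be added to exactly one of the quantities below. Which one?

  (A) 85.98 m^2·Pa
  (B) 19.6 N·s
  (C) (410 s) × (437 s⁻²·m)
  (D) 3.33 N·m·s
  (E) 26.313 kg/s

Reference: [s] · [kg·m·s⁻²] = kg·m·s⁻¹.
Each option:
  (A) Pa·m² = N·m⁻²·m² = kg·m·s⁻²
  (B) N·s = kg·m·s⁻²·s = kg·m·s⁻¹  ← same
  (C) [s] · [m·s⁻²] = m·s⁻¹
  (D) N·m·s = kg·m·s⁻²·m·s = kg·m²·s⁻¹
  (E) kg·s⁻¹
Only (B) matches kg·m·s⁻¹.

(B)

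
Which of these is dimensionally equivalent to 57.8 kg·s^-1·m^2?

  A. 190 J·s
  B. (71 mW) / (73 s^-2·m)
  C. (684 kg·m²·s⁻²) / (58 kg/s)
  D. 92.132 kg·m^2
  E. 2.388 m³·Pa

A.

Reference: kg·m²·s⁻¹.
Each option:
  A. J·s = N·m·s = kg·m²·s⁻¹  ← same
  B. [kg·m²·s⁻³] / [m·s⁻²] = kg·m·s⁻¹
  C. [kg·m²·s⁻²] / [kg·s⁻¹] = m²·s⁻¹
  D. kg·m²
  E. Pa·m³ = N·m⁻²·m³ = kg·m²·s⁻²
Only A. matches kg·m²·s⁻¹.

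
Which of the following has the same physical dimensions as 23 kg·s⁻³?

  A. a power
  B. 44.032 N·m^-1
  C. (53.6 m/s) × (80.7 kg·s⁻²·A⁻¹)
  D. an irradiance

D.

Reference: kg·s⁻³.
Each option:
  A. [power] = kg·m²·s⁻³
  B. N·m⁻¹ = kg·m·s⁻²·m⁻¹ = kg·s⁻²
  C. [m·s⁻¹] · [kg·s⁻²·A⁻¹] = kg·m·s⁻³·A⁻¹
  D. [irradiance] = kg·s⁻³  ← same
Only D. matches kg·s⁻³.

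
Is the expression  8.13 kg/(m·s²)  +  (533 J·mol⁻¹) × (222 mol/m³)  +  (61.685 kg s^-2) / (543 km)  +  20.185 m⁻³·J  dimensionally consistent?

Yes

Work out the base dimensions of each:
  8.13 kg/(m·s²):  kg·m⁻¹·s⁻²
  (533 J·mol⁻¹) × (222 mol/m³):  [kg·m²·s⁻²·mol⁻¹] · [m⁻³·mol] = kg·m⁻¹·s⁻²
  (61.685 kg s^-2) / (543 km):  [kg·s⁻²] / [m] = kg·m⁻¹·s⁻²
  20.185 m⁻³·J:  J·m⁻³ = N·m·m⁻³ = kg·m⁻¹·s⁻²
Every term reduces to kg·m⁻¹·s⁻².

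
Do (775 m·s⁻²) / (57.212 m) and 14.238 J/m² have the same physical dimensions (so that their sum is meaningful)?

Work out the base dimensions of each:
  (775 m·s⁻²) / (57.212 m):  [m·s⁻²] / [m] = s⁻²
  14.238 J/m²:  J·m⁻² = N·m·m⁻² = kg·s⁻²
s⁻² ≠ kg·s⁻², so they cannot be added.

No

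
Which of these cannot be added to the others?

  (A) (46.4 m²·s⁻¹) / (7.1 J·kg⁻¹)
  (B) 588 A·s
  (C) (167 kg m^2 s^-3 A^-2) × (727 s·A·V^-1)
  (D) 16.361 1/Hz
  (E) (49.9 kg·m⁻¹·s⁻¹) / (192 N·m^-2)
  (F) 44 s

Dimensions:
  (A) [m²·s⁻¹] / [m²·s⁻²] = s
  (B) A·s = s·A
  (C) [kg·m²·s⁻³·A⁻²] · [kg⁻¹·m⁻²·s⁴·A²] = s
  (D) Hz⁻¹ = (s⁻¹)⁻¹ = s
  (E) [kg·m⁻¹·s⁻¹] / [kg·m⁻¹·s⁻²] = s
  (F) s
All reduce to s except (B), which is s·A.

(B)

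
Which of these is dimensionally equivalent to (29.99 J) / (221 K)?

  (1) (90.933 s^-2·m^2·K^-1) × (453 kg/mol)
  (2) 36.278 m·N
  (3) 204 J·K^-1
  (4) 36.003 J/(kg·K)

Reference: [kg·m²·s⁻²] / [K] = kg·m²·s⁻²·K⁻¹.
Each option:
  (1) [m²·s⁻²·K⁻¹] · [kg·mol⁻¹] = kg·m²·s⁻²·K⁻¹·mol⁻¹
  (2) N·m = kg·m·s⁻²·m = kg·m²·s⁻²
  (3) J·K⁻¹ = N·m·K⁻¹ = kg·m²·s⁻²·K⁻¹  ← same
  (4) J·kg⁻¹·K⁻¹ = N·m·kg⁻¹·K⁻¹ = m²·s⁻²·K⁻¹
Only (3) matches kg·m²·s⁻²·K⁻¹.

(3)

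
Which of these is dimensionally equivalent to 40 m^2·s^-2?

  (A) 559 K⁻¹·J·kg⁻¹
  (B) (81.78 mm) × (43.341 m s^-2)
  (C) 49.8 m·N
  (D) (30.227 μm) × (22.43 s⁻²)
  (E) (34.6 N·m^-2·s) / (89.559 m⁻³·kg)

(B)

Reference: m²·s⁻².
Each option:
  (A) J·kg⁻¹·K⁻¹ = N·m·kg⁻¹·K⁻¹ = m²·s⁻²·K⁻¹
  (B) [m] · [m·s⁻²] = m²·s⁻²  ← same
  (C) N·m = kg·m·s⁻²·m = kg·m²·s⁻²
  (D) [m] · [s⁻²] = m·s⁻²
  (E) [kg·m⁻¹·s⁻¹] / [kg·m⁻³] = m²·s⁻¹
Only (B) matches m²·s⁻².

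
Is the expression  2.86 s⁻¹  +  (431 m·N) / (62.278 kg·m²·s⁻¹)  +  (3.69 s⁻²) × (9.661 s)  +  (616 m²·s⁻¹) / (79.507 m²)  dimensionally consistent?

Yes

Expand each in SI base units:
  2.86 s⁻¹:  s⁻¹
  (431 m·N) / (62.278 kg·m²·s⁻¹):  [kg·m²·s⁻²] / [kg·m²·s⁻¹] = s⁻¹
  (3.69 s⁻²) × (9.661 s):  [s⁻²] · [s] = s⁻¹
  (616 m²·s⁻¹) / (79.507 m²):  [m²·s⁻¹] / [m²] = s⁻¹
Every term reduces to s⁻¹.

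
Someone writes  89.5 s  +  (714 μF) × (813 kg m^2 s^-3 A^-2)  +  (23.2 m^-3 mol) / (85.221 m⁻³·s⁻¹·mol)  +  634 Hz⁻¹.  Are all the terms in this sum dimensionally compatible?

Yes

Work out the base dimensions of each:
  89.5 s:  s
  (714 μF) × (813 kg m^2 s^-3 A^-2):  [kg⁻¹·m⁻²·s⁴·A²] · [kg·m²·s⁻³·A⁻²] = s
  (23.2 m^-3 mol) / (85.221 m⁻³·s⁻¹·mol):  [m⁻³·mol] / [m⁻³·s⁻¹·mol] = s
  634 Hz⁻¹:  Hz⁻¹ = (s⁻¹)⁻¹ = s
Every term reduces to s.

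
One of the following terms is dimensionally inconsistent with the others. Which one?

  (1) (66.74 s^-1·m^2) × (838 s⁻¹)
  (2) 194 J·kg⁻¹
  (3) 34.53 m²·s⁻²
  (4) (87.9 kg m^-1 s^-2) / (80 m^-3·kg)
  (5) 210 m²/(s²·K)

(5)

In SI base units:
  (1) [m²·s⁻¹] · [s⁻¹] = m²·s⁻²
  (2) J·kg⁻¹ = N·m·kg⁻¹ = m²·s⁻²
  (3) m²·s⁻²
  (4) [kg·m⁻¹·s⁻²] / [kg·m⁻³] = m²·s⁻²
  (5) m²·s⁻²·K⁻¹
All reduce to m²·s⁻² except (5), which is m²·s⁻²·K⁻¹.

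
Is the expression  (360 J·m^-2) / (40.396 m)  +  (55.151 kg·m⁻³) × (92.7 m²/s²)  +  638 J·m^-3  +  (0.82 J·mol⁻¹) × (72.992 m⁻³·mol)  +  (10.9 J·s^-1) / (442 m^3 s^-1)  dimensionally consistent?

Work out the base dimensions of each:
  (360 J·m^-2) / (40.396 m):  [kg·s⁻²] / [m] = kg·m⁻¹·s⁻²
  (55.151 kg·m⁻³) × (92.7 m²/s²):  [kg·m⁻³] · [m²·s⁻²] = kg·m⁻¹·s⁻²
  638 J·m^-3:  J·m⁻³ = N·m·m⁻³ = kg·m⁻¹·s⁻²
  (0.82 J·mol⁻¹) × (72.992 m⁻³·mol):  [kg·m²·s⁻²·mol⁻¹] · [m⁻³·mol] = kg·m⁻¹·s⁻²
  (10.9 J·s^-1) / (442 m^3 s^-1):  [kg·m²·s⁻³] / [m³·s⁻¹] = kg·m⁻¹·s⁻²
Every term reduces to kg·m⁻¹·s⁻².

Yes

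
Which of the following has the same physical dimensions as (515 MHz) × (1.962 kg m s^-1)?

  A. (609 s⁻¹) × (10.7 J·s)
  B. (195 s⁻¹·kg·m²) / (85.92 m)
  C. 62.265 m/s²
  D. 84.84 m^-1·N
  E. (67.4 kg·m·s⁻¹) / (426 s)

Reference: [s⁻¹] · [kg·m·s⁻¹] = kg·m·s⁻².
Each option:
  A. [s⁻¹] · [kg·m²·s⁻¹] = kg·m²·s⁻²
  B. [kg·m²·s⁻¹] / [m] = kg·m·s⁻¹
  C. m·s⁻²
  D. N·m⁻¹ = kg·m·s⁻²·m⁻¹ = kg·s⁻²
  E. [kg·m·s⁻¹] / [s] = kg·m·s⁻²  ← same
Only E. matches kg·m·s⁻².

E.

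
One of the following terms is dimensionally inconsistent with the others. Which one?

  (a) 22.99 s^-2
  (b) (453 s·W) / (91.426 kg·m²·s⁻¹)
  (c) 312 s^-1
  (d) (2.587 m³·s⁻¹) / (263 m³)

Reduce each to base SI dimensions:
  (a) s⁻²
  (b) [kg·m²·s⁻²] / [kg·m²·s⁻¹] = s⁻¹
  (c) s⁻¹
  (d) [m³·s⁻¹] / [m³] = s⁻¹
All reduce to s⁻¹ except (a), which is s⁻².

(a)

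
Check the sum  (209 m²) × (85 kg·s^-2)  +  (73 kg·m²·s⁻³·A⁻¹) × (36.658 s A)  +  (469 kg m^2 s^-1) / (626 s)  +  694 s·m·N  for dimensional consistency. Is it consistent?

No

In SI base units:
  (209 m²) × (85 kg·s^-2):  [m²] · [kg·s⁻²] = kg·m²·s⁻²
  (73 kg·m²·s⁻³·A⁻¹) × (36.658 s A):  [kg·m²·s⁻³·A⁻¹] · [s·A] = kg·m²·s⁻²
  (469 kg m^2 s^-1) / (626 s):  [kg·m²·s⁻¹] / [s] = kg·m²·s⁻²
  694 s·m·N:  N·m·s = kg·m·s⁻²·m·s = kg·m²·s⁻¹
The terms do not share a single dimension (kg·m²·s⁻² vs kg·m²·s⁻¹).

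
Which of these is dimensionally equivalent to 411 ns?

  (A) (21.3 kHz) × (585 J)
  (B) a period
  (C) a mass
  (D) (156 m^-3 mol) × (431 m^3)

(B)

Reference: s.
Each option:
  (A) [s⁻¹] · [kg·m²·s⁻²] = kg·m²·s⁻³
  (B) [period] = s  ← same
  (C) [mass] = kg
  (D) [m⁻³·mol] · [m³] = mol
Only (B) matches s.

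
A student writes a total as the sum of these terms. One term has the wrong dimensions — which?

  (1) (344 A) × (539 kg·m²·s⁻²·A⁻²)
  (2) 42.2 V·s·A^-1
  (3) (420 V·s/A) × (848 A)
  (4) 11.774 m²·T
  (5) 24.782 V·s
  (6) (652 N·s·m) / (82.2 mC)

(2)

Expand each in SI base units:
  (1) [A] · [kg·m²·s⁻²·A⁻²] = kg·m²·s⁻²·A⁻¹
  (2) V·s·A⁻¹ = J·C⁻¹·s·A⁻¹ = kg·m²·s⁻²·A⁻²
  (3) [kg·m²·s⁻²·A⁻²] · [A] = kg·m²·s⁻²·A⁻¹
  (4) T·m² = Wb·m⁻²·m² = kg·m²·s⁻²·A⁻¹
  (5) V·s = J·C⁻¹·s = kg·m²·s⁻²·A⁻¹
  (6) [kg·m²·s⁻¹] / [s·A] = kg·m²·s⁻²·A⁻¹
All reduce to kg·m²·s⁻²·A⁻¹ except (2), which is kg·m²·s⁻²·A⁻².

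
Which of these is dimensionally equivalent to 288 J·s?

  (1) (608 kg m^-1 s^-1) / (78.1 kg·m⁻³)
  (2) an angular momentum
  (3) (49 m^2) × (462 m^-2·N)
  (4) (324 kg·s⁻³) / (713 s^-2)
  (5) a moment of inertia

(2)

Reference: J·s = N·m·s = kg·m²·s⁻¹.
Each option:
  (1) [kg·m⁻¹·s⁻¹] / [kg·m⁻³] = m²·s⁻¹
  (2) [angular momentum] = kg·m²·s⁻¹  ← same
  (3) [m²] · [kg·m⁻¹·s⁻²] = kg·m·s⁻²
  (4) [kg·s⁻³] / [s⁻²] = kg·s⁻¹
  (5) [moment of inertia] = kg·m²
Only (2) matches kg·m²·s⁻¹.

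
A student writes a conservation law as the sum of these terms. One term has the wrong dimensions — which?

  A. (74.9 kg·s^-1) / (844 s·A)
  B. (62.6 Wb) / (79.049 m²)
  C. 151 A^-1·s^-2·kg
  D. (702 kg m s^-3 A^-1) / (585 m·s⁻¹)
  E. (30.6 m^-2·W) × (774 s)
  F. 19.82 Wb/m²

Reduce each to base SI dimensions:
  A. [kg·s⁻¹] / [s·A] = kg·s⁻²·A⁻¹
  B. [kg·m²·s⁻²·A⁻¹] / [m²] = kg·s⁻²·A⁻¹
  C. kg·s⁻²·A⁻¹
  D. [kg·m·s⁻³·A⁻¹] / [m·s⁻¹] = kg·s⁻²·A⁻¹
  E. [kg·s⁻³] · [s] = kg·s⁻²
  F. Wb·m⁻² = V·s·m⁻² = kg·s⁻²·A⁻¹
All reduce to kg·s⁻²·A⁻¹ except E., which is kg·s⁻².

E.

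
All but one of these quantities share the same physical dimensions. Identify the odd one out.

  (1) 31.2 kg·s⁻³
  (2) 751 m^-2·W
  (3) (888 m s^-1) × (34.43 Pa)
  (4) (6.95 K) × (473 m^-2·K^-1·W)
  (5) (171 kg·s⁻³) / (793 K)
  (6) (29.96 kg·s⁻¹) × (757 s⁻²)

Reduce each to base SI dimensions:
  (1) kg·s⁻³
  (2) W·m⁻² = J·s⁻¹·m⁻² = kg·s⁻³
  (3) [m·s⁻¹] · [kg·m⁻¹·s⁻²] = kg·s⁻³
  (4) [K] · [kg·s⁻³·K⁻¹] = kg·s⁻³
  (5) [kg·s⁻³] / [K] = kg·s⁻³·K⁻¹
  (6) [kg·s⁻¹] · [s⁻²] = kg·s⁻³
All reduce to kg·s⁻³ except (5), which is kg·s⁻³·K⁻¹.

(5)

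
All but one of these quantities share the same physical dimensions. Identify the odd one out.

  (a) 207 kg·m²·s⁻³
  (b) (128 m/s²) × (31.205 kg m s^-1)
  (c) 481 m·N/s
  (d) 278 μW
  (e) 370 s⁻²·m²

(e)

In SI base units:
  (a) kg·m²·s⁻³
  (b) [m·s⁻²] · [kg·m·s⁻¹] = kg·m²·s⁻³
  (c) N·m·s⁻¹ = kg·m·s⁻²·m·s⁻¹ = kg·m²·s⁻³
  (d) W = J·s⁻¹ = kg·m²·s⁻³
  (e) m²·s⁻²
All reduce to kg·m²·s⁻³ except (e), which is m²·s⁻².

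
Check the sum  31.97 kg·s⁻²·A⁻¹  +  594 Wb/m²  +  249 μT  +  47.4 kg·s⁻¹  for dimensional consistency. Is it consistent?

Reduce each to base SI dimensions:
  31.97 kg·s⁻²·A⁻¹:  kg·s⁻²·A⁻¹
  594 Wb/m²:  Wb·m⁻² = V·s·m⁻² = kg·s⁻²·A⁻¹
  249 μT:  T = Wb·m⁻² = kg·s⁻²·A⁻¹
  47.4 kg·s⁻¹:  kg·s⁻¹
The terms do not share a single dimension (kg·s⁻²·A⁻¹ vs kg·s⁻¹).

No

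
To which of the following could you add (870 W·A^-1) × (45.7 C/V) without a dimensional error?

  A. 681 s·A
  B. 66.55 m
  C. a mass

Reference: [kg·m²·s⁻³·A⁻¹] · [kg⁻¹·m⁻²·s⁴·A²] = s·A.
Each option:
  A. s·A  ← same
  B. m
  C. [mass] = kg
Only A. matches s·A.

A.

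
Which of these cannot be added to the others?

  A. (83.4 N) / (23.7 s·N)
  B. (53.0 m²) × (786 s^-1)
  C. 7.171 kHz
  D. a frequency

Reduce each to base SI dimensions:
  A. [kg·m·s⁻²] / [kg·m·s⁻¹] = s⁻¹
  B. [m²] · [s⁻¹] = m²·s⁻¹
  C. Hz = s⁻¹
  D. [frequency] = s⁻¹
All reduce to s⁻¹ except B., which is m²·s⁻¹.

B.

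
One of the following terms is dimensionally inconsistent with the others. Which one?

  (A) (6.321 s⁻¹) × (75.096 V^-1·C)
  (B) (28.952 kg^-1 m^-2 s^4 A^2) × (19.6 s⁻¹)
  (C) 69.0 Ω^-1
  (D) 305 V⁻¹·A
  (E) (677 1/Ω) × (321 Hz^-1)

In SI base units:
  (A) [s⁻¹] · [kg⁻¹·m⁻²·s⁴·A²] = kg⁻¹·m⁻²·s³·A²
  (B) [kg⁻¹·m⁻²·s⁴·A²] · [s⁻¹] = kg⁻¹·m⁻²·s³·A²
  (C) Ω⁻¹ = (V·A⁻¹)⁻¹ = kg⁻¹·m⁻²·s³·A²
  (D) A·V⁻¹ = A·(J·C⁻¹)⁻¹ = kg⁻¹·m⁻²·s³·A²
  (E) [kg⁻¹·m⁻²·s³·A²] · [s] = kg⁻¹·m⁻²·s⁴·A²
All reduce to kg⁻¹·m⁻²·s³·A² except (E), which is kg⁻¹·m⁻²·s⁴·A².

(E)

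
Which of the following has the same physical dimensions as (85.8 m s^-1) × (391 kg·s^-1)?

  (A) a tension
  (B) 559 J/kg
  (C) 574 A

Reference: [m·s⁻¹] · [kg·s⁻¹] = kg·m·s⁻².
Each option:
  (A) [tension] = kg·m·s⁻²  ← same
  (B) J·kg⁻¹ = N·m·kg⁻¹ = m²·s⁻²
  (C) A
Only (A) matches kg·m·s⁻².

(A)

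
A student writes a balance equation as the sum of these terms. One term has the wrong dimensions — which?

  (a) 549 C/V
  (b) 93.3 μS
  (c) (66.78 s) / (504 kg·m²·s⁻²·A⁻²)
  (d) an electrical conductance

(a)

In SI base units:
  (a) C·V⁻¹ = s·A·(J·C⁻¹)⁻¹ = kg⁻¹·m⁻²·s⁴·A²
  (b) S = Ω⁻¹ = kg⁻¹·m⁻²·s³·A²
  (c) [s] / [kg·m²·s⁻²·A⁻²] = kg⁻¹·m⁻²·s³·A²
  (d) [electrical conductance] = kg⁻¹·m⁻²·s³·A²
All reduce to kg⁻¹·m⁻²·s³·A² except (a), which is kg⁻¹·m⁻²·s⁴·A².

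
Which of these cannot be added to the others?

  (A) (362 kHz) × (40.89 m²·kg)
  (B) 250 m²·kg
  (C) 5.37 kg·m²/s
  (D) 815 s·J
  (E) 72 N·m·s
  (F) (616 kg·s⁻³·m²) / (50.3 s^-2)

Reduce each to base SI dimensions:
  (A) [s⁻¹] · [kg·m²] = kg·m²·s⁻¹
  (B) kg·m²
  (C) kg·m²·s⁻¹
  (D) J·s = N·m·s = kg·m²·s⁻¹
  (E) N·m·s = kg·m·s⁻²·m·s = kg·m²·s⁻¹
  (F) [kg·m²·s⁻³] / [s⁻²] = kg·m²·s⁻¹
All reduce to kg·m²·s⁻¹ except (B), which is kg·m².

(B)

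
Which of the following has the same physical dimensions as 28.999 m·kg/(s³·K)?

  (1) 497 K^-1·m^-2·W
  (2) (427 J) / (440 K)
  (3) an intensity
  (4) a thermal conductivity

Reference: kg·m·s⁻³·K⁻¹.
Each option:
  (1) W·m⁻²·K⁻¹ = J·s⁻¹·m⁻²·K⁻¹ = kg·s⁻³·K⁻¹
  (2) [kg·m²·s⁻²] / [K] = kg·m²·s⁻²·K⁻¹
  (3) [intensity] = kg·s⁻³
  (4) [thermal conductivity] = kg·m·s⁻³·K⁻¹  ← same
Only (4) matches kg·m·s⁻³·K⁻¹.

(4)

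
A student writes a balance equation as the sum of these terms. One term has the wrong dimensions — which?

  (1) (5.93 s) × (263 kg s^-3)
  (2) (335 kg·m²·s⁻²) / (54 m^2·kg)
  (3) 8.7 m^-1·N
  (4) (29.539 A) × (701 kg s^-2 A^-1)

(2)

Dimensions:
  (1) [s] · [kg·s⁻³] = kg·s⁻²
  (2) [kg·m²·s⁻²] / [kg·m²] = s⁻²
  (3) N·m⁻¹ = kg·m·s⁻²·m⁻¹ = kg·s⁻²
  (4) [A] · [kg·s⁻²·A⁻¹] = kg·s⁻²
All reduce to kg·s⁻² except (2), which is s⁻².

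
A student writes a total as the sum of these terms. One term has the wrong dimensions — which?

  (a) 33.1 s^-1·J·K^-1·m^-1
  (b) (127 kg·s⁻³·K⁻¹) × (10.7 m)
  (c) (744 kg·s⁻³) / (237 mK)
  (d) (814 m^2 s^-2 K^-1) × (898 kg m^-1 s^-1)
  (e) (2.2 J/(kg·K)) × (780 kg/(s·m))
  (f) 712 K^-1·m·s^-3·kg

(c)

Expand each in SI base units:
  (a) J·s⁻¹·m⁻¹·K⁻¹ = N·m·s⁻¹·m⁻¹·K⁻¹ = kg·m·s⁻³·K⁻¹
  (b) [kg·s⁻³·K⁻¹] · [m] = kg·m·s⁻³·K⁻¹
  (c) [kg·s⁻³] / [K] = kg·s⁻³·K⁻¹
  (d) [m²·s⁻²·K⁻¹] · [kg·m⁻¹·s⁻¹] = kg·m·s⁻³·K⁻¹
  (e) [m²·s⁻²·K⁻¹] · [kg·m⁻¹·s⁻¹] = kg·m·s⁻³·K⁻¹
  (f) kg·m·s⁻³·K⁻¹
All reduce to kg·m·s⁻³·K⁻¹ except (c), which is kg·s⁻³·K⁻¹.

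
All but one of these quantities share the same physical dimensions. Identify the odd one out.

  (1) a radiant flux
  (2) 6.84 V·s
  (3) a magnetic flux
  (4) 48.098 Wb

(1)

Work out the base dimensions of each:
  (1) [radiant flux] = kg·m²·s⁻³
  (2) V·s = J·C⁻¹·s = kg·m²·s⁻²·A⁻¹
  (3) [magnetic flux] = kg·m²·s⁻²·A⁻¹
  (4) Wb = V·s = kg·m²·s⁻²·A⁻¹
All reduce to kg·m²·s⁻²·A⁻¹ except (1), which is kg·m²·s⁻³.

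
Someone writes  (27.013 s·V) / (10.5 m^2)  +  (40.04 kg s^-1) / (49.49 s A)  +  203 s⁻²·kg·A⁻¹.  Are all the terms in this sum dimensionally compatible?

Reduce each to base SI dimensions:
  (27.013 s·V) / (10.5 m^2):  [kg·m²·s⁻²·A⁻¹] / [m²] = kg·s⁻²·A⁻¹
  (40.04 kg s^-1) / (49.49 s A):  [kg·s⁻¹] / [s·A] = kg·s⁻²·A⁻¹
  203 s⁻²·kg·A⁻¹:  kg·s⁻²·A⁻¹
Every term reduces to kg·s⁻²·A⁻¹.

Yes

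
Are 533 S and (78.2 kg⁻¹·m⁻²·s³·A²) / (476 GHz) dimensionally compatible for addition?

In SI base units:
  533 S:  S = Ω⁻¹ = kg⁻¹·m⁻²·s³·A²
  (78.2 kg⁻¹·m⁻²·s³·A²) / (476 GHz):  [kg⁻¹·m⁻²·s³·A²] / [s⁻¹] = kg⁻¹·m⁻²·s⁴·A²
kg⁻¹·m⁻²·s³·A² ≠ kg⁻¹·m⁻²·s⁴·A², so they cannot be added.

No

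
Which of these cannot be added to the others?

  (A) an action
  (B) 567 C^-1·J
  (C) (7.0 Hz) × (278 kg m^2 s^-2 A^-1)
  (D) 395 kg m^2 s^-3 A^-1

In SI base units:
  (A) [action] = kg·m²·s⁻¹
  (B) J·C⁻¹ = N·m·(s·A)⁻¹ = kg·m²·s⁻³·A⁻¹
  (C) [s⁻¹] · [kg·m²·s⁻²·A⁻¹] = kg·m²·s⁻³·A⁻¹
  (D) kg·m²·s⁻³·A⁻¹
All reduce to kg·m²·s⁻³·A⁻¹ except (A), which is kg·m²·s⁻¹.

(A)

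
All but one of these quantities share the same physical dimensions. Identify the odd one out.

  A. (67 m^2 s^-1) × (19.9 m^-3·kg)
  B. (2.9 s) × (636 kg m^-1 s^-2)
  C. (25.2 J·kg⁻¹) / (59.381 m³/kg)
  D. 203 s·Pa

Dimensions:
  A. [m²·s⁻¹] · [kg·m⁻³] = kg·m⁻¹·s⁻¹
  B. [s] · [kg·m⁻¹·s⁻²] = kg·m⁻¹·s⁻¹
  C. [m²·s⁻²] / [kg⁻¹·m³] = kg·m⁻¹·s⁻²
  D. Pa·s = N·m⁻²·s = kg·m⁻¹·s⁻¹
All reduce to kg·m⁻¹·s⁻¹ except C., which is kg·m⁻¹·s⁻².

C.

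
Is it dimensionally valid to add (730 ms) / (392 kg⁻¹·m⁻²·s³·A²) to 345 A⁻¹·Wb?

Yes

Reduce each to base SI dimensions:
  (730 ms) / (392 kg⁻¹·m⁻²·s³·A²):  [s] / [kg⁻¹·m⁻²·s³·A²] = kg·m²·s⁻²·A⁻²
  345 A⁻¹·Wb:  Wb·A⁻¹ = V·s·A⁻¹ = kg·m²·s⁻²·A⁻²
Both are kg·m²·s⁻²·A⁻², so they have the same dimensions and can be added.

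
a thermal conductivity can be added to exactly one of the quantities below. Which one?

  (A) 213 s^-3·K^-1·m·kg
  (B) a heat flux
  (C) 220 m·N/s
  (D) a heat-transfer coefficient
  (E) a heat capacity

Reference: [thermal conductivity] = kg·m·s⁻³·K⁻¹.
Each option:
  (A) kg·m·s⁻³·K⁻¹  ← same
  (B) [heat flux] = kg·s⁻³
  (C) N·m·s⁻¹ = kg·m·s⁻²·m·s⁻¹ = kg·m²·s⁻³
  (D) [heat-transfer coefficient] = kg·s⁻³·K⁻¹
  (E) [heat capacity] = kg·m²·s⁻²·K⁻¹
Only (A) matches kg·m·s⁻³·K⁻¹.

(A)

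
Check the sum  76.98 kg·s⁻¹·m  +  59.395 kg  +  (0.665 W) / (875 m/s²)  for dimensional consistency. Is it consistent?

In SI base units:
  76.98 kg·s⁻¹·m:  kg·m·s⁻¹
  59.395 kg:  kg
  (0.665 W) / (875 m/s²):  [kg·m²·s⁻³] / [m·s⁻²] = kg·m·s⁻¹
The terms do not share a single dimension (kg vs kg·m·s⁻¹).

No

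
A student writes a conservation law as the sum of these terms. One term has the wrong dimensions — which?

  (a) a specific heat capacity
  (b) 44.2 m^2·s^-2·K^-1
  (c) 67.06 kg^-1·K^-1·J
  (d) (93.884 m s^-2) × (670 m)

In SI base units:
  (a) [specific heat capacity] = m²·s⁻²·K⁻¹
  (b) m²·s⁻²·K⁻¹
  (c) J·kg⁻¹·K⁻¹ = N·m·kg⁻¹·K⁻¹ = m²·s⁻²·K⁻¹
  (d) [m·s⁻²] · [m] = m²·s⁻²
All reduce to m²·s⁻²·K⁻¹ except (d), which is m²·s⁻².

(d)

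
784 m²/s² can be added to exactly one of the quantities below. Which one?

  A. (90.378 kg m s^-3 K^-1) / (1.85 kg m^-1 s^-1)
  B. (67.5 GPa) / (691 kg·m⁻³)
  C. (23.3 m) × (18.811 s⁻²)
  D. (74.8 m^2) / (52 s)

Reference: m²·s⁻².
Each option:
  A. [kg·m·s⁻³·K⁻¹] / [kg·m⁻¹·s⁻¹] = m²·s⁻²·K⁻¹
  B. [kg·m⁻¹·s⁻²] / [kg·m⁻³] = m²·s⁻²  ← same
  C. [m] · [s⁻²] = m·s⁻²
  D. [m²] / [s] = m²·s⁻¹
Only B. matches m²·s⁻².

B.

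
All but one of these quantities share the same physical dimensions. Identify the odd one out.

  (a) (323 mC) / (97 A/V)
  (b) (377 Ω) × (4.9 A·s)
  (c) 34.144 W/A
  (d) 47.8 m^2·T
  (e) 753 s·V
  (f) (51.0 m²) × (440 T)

Expand each in SI base units:
  (a) [s·A] / [kg⁻¹·m⁻²·s³·A²] = kg·m²·s⁻²·A⁻¹
  (b) [kg·m²·s⁻³·A⁻²] · [s·A] = kg·m²·s⁻²·A⁻¹
  (c) W·A⁻¹ = J·s⁻¹·A⁻¹ = kg·m²·s⁻³·A⁻¹
  (d) T·m² = Wb·m⁻²·m² = kg·m²·s⁻²·A⁻¹
  (e) V·s = J·C⁻¹·s = kg·m²·s⁻²·A⁻¹
  (f) [m²] · [kg·s⁻²·A⁻¹] = kg·m²·s⁻²·A⁻¹
All reduce to kg·m²·s⁻²·A⁻¹ except (c), which is kg·m²·s⁻³·A⁻¹.

(c)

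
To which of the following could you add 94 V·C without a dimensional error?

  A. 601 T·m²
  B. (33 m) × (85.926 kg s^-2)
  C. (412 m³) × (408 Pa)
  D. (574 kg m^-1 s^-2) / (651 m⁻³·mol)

Reference: C·V = s·A·J·C⁻¹ = kg·m²·s⁻².
Each option:
  A. T·m² = Wb·m⁻²·m² = kg·m²·s⁻²·A⁻¹
  B. [m] · [kg·s⁻²] = kg·m·s⁻²
  C. [m³] · [kg·m⁻¹·s⁻²] = kg·m²·s⁻²  ← same
  D. [kg·m⁻¹·s⁻²] / [m⁻³·mol] = kg·m²·s⁻²·mol⁻¹
Only C. matches kg·m²·s⁻².

C.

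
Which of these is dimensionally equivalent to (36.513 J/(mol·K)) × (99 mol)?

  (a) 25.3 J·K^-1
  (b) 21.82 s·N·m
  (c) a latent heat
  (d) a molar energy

Reference: [kg·m²·s⁻²·K⁻¹·mol⁻¹] · [mol] = kg·m²·s⁻²·K⁻¹.
Each option:
  (a) J·K⁻¹ = N·m·K⁻¹ = kg·m²·s⁻²·K⁻¹  ← same
  (b) N·m·s = kg·m·s⁻²·m·s = kg·m²·s⁻¹
  (c) [latent heat] = m²·s⁻²
  (d) [molar energy] = kg·m²·s⁻²·mol⁻¹
Only (a) matches kg·m²·s⁻²·K⁻¹.

(a)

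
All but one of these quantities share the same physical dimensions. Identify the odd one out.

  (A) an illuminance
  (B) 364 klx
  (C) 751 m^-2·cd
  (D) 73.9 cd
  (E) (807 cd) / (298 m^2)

Expand each in SI base units:
  (A) [illuminance] = m⁻²·cd
  (B) lx = lm·m⁻² = m⁻²·cd
  (C) cd·m⁻² = m⁻²·cd
  (D) cd
  (E) [cd] / [m²] = m⁻²·cd
All reduce to m⁻²·cd except (D), which is cd.

(D)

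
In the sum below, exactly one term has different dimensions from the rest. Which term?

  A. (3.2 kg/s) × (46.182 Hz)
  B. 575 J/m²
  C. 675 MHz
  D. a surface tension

Work out the base dimensions of each:
  A. [kg·s⁻¹] · [s⁻¹] = kg·s⁻²
  B. J·m⁻² = N·m·m⁻² = kg·s⁻²
  C. Hz = s⁻¹
  D. [surface tension] = kg·s⁻²
All reduce to kg·s⁻² except C., which is s⁻¹.

C.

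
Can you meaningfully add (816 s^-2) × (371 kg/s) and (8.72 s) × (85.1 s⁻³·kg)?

No

Reduce each to base SI dimensions:
  (816 s^-2) × (371 kg/s):  [s⁻²] · [kg·s⁻¹] = kg·s⁻³
  (8.72 s) × (85.1 s⁻³·kg):  [s] · [kg·s⁻³] = kg·s⁻²
kg·s⁻³ ≠ kg·s⁻², so they cannot be added.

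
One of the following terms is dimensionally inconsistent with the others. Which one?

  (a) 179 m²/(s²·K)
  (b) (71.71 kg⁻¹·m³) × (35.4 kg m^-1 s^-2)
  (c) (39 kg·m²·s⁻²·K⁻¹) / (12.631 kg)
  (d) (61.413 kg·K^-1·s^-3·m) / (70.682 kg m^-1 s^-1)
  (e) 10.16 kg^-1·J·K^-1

Reduce each to base SI dimensions:
  (a) m²·s⁻²·K⁻¹
  (b) [kg⁻¹·m³] · [kg·m⁻¹·s⁻²] = m²·s⁻²
  (c) [kg·m²·s⁻²·K⁻¹] / [kg] = m²·s⁻²·K⁻¹
  (d) [kg·m·s⁻³·K⁻¹] / [kg·m⁻¹·s⁻¹] = m²·s⁻²·K⁻¹
  (e) J·kg⁻¹·K⁻¹ = N·m·kg⁻¹·K⁻¹ = m²·s⁻²·K⁻¹
All reduce to m²·s⁻²·K⁻¹ except (b), which is m²·s⁻².

(b)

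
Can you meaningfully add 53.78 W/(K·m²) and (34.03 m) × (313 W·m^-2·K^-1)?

Reduce each to base SI dimensions:
  53.78 W/(K·m²):  W·m⁻²·K⁻¹ = J·s⁻¹·m⁻²·K⁻¹ = kg·s⁻³·K⁻¹
  (34.03 m) × (313 W·m^-2·K^-1):  [m] · [kg·s⁻³·K⁻¹] = kg·m·s⁻³·K⁻¹
kg·s⁻³·K⁻¹ ≠ kg·m·s⁻³·K⁻¹, so they cannot be added.

No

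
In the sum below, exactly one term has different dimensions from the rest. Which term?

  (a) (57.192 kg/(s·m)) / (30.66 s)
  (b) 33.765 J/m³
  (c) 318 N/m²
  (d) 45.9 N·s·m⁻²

Reduce each to base SI dimensions:
  (a) [kg·m⁻¹·s⁻¹] / [s] = kg·m⁻¹·s⁻²
  (b) J·m⁻³ = N·m·m⁻³ = kg·m⁻¹·s⁻²
  (c) N·m⁻² = kg·m·s⁻²·m⁻² = kg·m⁻¹·s⁻²
  (d) N·s·m⁻² = kg·m·s⁻²·s·m⁻² = kg·m⁻¹·s⁻¹
All reduce to kg·m⁻¹·s⁻² except (d), which is kg·m⁻¹·s⁻¹.

(d)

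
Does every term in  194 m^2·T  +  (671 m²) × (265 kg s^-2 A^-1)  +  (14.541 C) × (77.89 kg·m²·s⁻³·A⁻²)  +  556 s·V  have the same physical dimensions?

In SI base units:
  194 m^2·T:  T·m² = Wb·m⁻²·m² = kg·m²·s⁻²·A⁻¹
  (671 m²) × (265 kg s^-2 A^-1):  [m²] · [kg·s⁻²·A⁻¹] = kg·m²·s⁻²·A⁻¹
  (14.541 C) × (77.89 kg·m²·s⁻³·A⁻²):  [s·A] · [kg·m²·s⁻³·A⁻²] = kg·m²·s⁻²·A⁻¹
  556 s·V:  V·s = J·C⁻¹·s = kg·m²·s⁻²·A⁻¹
Every term reduces to kg·m²·s⁻²·A⁻¹.

Yes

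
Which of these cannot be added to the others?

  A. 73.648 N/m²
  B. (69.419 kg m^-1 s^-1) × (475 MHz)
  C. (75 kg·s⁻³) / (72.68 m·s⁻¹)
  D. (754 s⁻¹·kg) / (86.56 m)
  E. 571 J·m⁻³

D.

Dimensions:
  A. N·m⁻² = kg·m·s⁻²·m⁻² = kg·m⁻¹·s⁻²
  B. [kg·m⁻¹·s⁻¹] · [s⁻¹] = kg·m⁻¹·s⁻²
  C. [kg·s⁻³] / [m·s⁻¹] = kg·m⁻¹·s⁻²
  D. [kg·s⁻¹] / [m] = kg·m⁻¹·s⁻¹
  E. J·m⁻³ = N·m·m⁻³ = kg·m⁻¹·s⁻²
All reduce to kg·m⁻¹·s⁻² except D., which is kg·m⁻¹·s⁻¹.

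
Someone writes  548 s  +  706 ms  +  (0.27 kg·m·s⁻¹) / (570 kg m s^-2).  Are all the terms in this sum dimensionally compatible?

Yes

Work out the base dimensions of each:
  548 s:  s
  706 ms:  s
  (0.27 kg·m·s⁻¹) / (570 kg m s^-2):  [kg·m·s⁻¹] / [kg·m·s⁻²] = s
Every term reduces to s.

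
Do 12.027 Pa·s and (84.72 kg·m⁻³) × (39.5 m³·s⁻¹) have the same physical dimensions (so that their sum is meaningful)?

No

In SI base units:
  12.027 Pa·s:  Pa·s = N·m⁻²·s = kg·m⁻¹·s⁻¹
  (84.72 kg·m⁻³) × (39.5 m³·s⁻¹):  [kg·m⁻³] · [m³·s⁻¹] = kg·s⁻¹
kg·m⁻¹·s⁻¹ ≠ kg·s⁻¹, so they cannot be added.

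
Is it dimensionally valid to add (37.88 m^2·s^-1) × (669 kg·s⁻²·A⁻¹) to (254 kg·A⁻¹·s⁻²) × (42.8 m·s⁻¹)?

No

Expand each in SI base units:
  (37.88 m^2·s^-1) × (669 kg·s⁻²·A⁻¹):  [m²·s⁻¹] · [kg·s⁻²·A⁻¹] = kg·m²·s⁻³·A⁻¹
  (254 kg·A⁻¹·s⁻²) × (42.8 m·s⁻¹):  [kg·s⁻²·A⁻¹] · [m·s⁻¹] = kg·m·s⁻³·A⁻¹
kg·m²·s⁻³·A⁻¹ ≠ kg·m·s⁻³·A⁻¹, so they cannot be added.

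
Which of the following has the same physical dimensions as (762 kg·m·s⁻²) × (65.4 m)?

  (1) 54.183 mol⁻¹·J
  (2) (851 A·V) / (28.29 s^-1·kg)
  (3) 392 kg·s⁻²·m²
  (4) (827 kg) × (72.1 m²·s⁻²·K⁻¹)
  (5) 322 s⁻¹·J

(3)

Reference: [kg·m·s⁻²] · [m] = kg·m²·s⁻².
Each option:
  (1) J·mol⁻¹ = N·m·mol⁻¹ = kg·m²·s⁻²·mol⁻¹
  (2) [kg·m²·s⁻³] / [kg·s⁻¹] = m²·s⁻²
  (3) kg·m²·s⁻²  ← same
  (4) [kg] · [m²·s⁻²·K⁻¹] = kg·m²·s⁻²·K⁻¹
  (5) J·s⁻¹ = N·m·s⁻¹ = kg·m²·s⁻³
Only (3) matches kg·m²·s⁻².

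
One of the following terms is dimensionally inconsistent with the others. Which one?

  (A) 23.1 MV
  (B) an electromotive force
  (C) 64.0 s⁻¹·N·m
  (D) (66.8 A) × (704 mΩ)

(C)

Dimensions:
  (A) V = J·C⁻¹ = kg·m²·s⁻³·A⁻¹
  (B) [electromotive force] = kg·m²·s⁻³·A⁻¹
  (C) N·m·s⁻¹ = kg·m·s⁻²·m·s⁻¹ = kg·m²·s⁻³
  (D) [A] · [kg·m²·s⁻³·A⁻²] = kg·m²·s⁻³·A⁻¹
All reduce to kg·m²·s⁻³·A⁻¹ except (C), which is kg·m²·s⁻³.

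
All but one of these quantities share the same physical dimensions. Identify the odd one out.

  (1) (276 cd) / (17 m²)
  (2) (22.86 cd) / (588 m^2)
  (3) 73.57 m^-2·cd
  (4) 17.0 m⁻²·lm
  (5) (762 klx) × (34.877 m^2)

Expand each in SI base units:
  (1) [cd] / [m²] = m⁻²·cd
  (2) [cd] / [m²] = m⁻²·cd
  (3) cd·m⁻² = m⁻²·cd
  (4) lm·m⁻² = cd·m⁻² = m⁻²·cd
  (5) [m⁻²·cd] · [m²] = cd
All reduce to m⁻²·cd except (5), which is cd.

(5)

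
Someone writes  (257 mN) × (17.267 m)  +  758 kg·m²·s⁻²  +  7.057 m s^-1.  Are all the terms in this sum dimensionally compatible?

Reduce each to base SI dimensions:
  (257 mN) × (17.267 m):  [kg·m·s⁻²] · [m] = kg·m²·s⁻²
  758 kg·m²·s⁻²:  kg·m²·s⁻²
  7.057 m s^-1:  m·s⁻¹
The terms do not share a single dimension (kg·m²·s⁻² vs m·s⁻¹).

No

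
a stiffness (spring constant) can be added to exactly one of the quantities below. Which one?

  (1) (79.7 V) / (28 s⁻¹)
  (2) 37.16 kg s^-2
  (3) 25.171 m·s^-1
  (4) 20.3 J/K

Reference: [stiffness (spring constant)] = kg·s⁻².
Each option:
  (1) [kg·m²·s⁻³·A⁻¹] / [s⁻¹] = kg·m²·s⁻²·A⁻¹
  (2) kg·s⁻²  ← same
  (3) m·s⁻¹
  (4) J·K⁻¹ = N·m·K⁻¹ = kg·m²·s⁻²·K⁻¹
Only (2) matches kg·s⁻².

(2)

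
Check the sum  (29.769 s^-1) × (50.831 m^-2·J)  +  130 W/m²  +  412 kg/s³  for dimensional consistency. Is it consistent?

Yes

In SI base units:
  (29.769 s^-1) × (50.831 m^-2·J):  [s⁻¹] · [kg·s⁻²] = kg·s⁻³
  130 W/m²:  W·m⁻² = J·s⁻¹·m⁻² = kg·s⁻³
  412 kg/s³:  kg·s⁻³
Every term reduces to kg·s⁻³.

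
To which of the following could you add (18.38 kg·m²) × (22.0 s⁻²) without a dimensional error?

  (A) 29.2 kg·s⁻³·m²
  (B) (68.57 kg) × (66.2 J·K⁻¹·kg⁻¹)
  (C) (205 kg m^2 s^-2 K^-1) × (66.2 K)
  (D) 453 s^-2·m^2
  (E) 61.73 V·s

Reference: [kg·m²] · [s⁻²] = kg·m²·s⁻².
Each option:
  (A) kg·m²·s⁻³
  (B) [kg] · [m²·s⁻²·K⁻¹] = kg·m²·s⁻²·K⁻¹
  (C) [kg·m²·s⁻²·K⁻¹] · [K] = kg·m²·s⁻²  ← same
  (D) m²·s⁻²
  (E) V·s = J·C⁻¹·s = kg·m²·s⁻²·A⁻¹
Only (C) matches kg·m²·s⁻².

(C)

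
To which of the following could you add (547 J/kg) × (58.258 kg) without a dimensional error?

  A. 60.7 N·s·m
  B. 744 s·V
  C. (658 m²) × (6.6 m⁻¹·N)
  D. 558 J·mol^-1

Reference: [m²·s⁻²] · [kg] = kg·m²·s⁻².
Each option:
  A. N·m·s = kg·m·s⁻²·m·s = kg·m²·s⁻¹
  B. V·s = J·C⁻¹·s = kg·m²·s⁻²·A⁻¹
  C. [m²] · [kg·s⁻²] = kg·m²·s⁻²  ← same
  D. J·mol⁻¹ = N·m·mol⁻¹ = kg·m²·s⁻²·mol⁻¹
Only C. matches kg·m²·s⁻².

C.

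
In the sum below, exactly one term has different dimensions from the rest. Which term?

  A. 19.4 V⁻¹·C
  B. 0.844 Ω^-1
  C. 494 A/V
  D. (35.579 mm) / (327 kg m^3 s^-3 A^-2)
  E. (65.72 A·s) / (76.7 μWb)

Work out the base dimensions of each:
  A. C·V⁻¹ = s·A·(J·C⁻¹)⁻¹ = kg⁻¹·m⁻²·s⁴·A²
  B. Ω⁻¹ = (V·A⁻¹)⁻¹ = kg⁻¹·m⁻²·s³·A²
  C. A·V⁻¹ = A·(J·C⁻¹)⁻¹ = kg⁻¹·m⁻²·s³·A²
  D. [m] / [kg·m³·s⁻³·A⁻²] = kg⁻¹·m⁻²·s³·A²
  E. [s·A] / [kg·m²·s⁻²·A⁻¹] = kg⁻¹·m⁻²·s³·A²
All reduce to kg⁻¹·m⁻²·s³·A² except A., which is kg⁻¹·m⁻²·s⁴·A².

A.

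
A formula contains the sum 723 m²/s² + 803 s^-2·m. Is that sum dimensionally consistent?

No

In SI base units:
  723 m²/s²:  m²·s⁻²
  803 s^-2·m:  m·s⁻²
m²·s⁻² ≠ m·s⁻², so they cannot be added.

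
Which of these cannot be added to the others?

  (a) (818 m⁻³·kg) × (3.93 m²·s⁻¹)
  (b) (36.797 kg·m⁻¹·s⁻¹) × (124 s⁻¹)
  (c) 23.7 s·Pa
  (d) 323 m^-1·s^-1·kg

In SI base units:
  (a) [kg·m⁻³] · [m²·s⁻¹] = kg·m⁻¹·s⁻¹
  (b) [kg·m⁻¹·s⁻¹] · [s⁻¹] = kg·m⁻¹·s⁻²
  (c) Pa·s = N·m⁻²·s = kg·m⁻¹·s⁻¹
  (d) kg·m⁻¹·s⁻¹
All reduce to kg·m⁻¹·s⁻¹ except (b), which is kg·m⁻¹·s⁻².

(b)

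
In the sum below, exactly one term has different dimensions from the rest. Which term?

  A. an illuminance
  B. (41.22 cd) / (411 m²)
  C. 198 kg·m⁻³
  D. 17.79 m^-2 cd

C.

In SI base units:
  A. [illuminance] = m⁻²·cd
  B. [cd] / [m²] = m⁻²·cd
  C. kg·m⁻³
  D. m⁻²·cd
All reduce to m⁻²·cd except C., which is kg·m⁻³.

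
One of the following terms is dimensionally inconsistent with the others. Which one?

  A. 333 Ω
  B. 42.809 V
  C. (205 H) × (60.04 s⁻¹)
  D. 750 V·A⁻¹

B.

Reduce each to base SI dimensions:
  A. Ω = V·A⁻¹ = kg·m²·s⁻³·A⁻²
  B. V = J·C⁻¹ = kg·m²·s⁻³·A⁻¹
  C. [kg·m²·s⁻²·A⁻²] · [s⁻¹] = kg·m²·s⁻³·A⁻²
  D. V·A⁻¹ = J·C⁻¹·A⁻¹ = kg·m²·s⁻³·A⁻²
All reduce to kg·m²·s⁻³·A⁻² except B., which is kg·m²·s⁻³·A⁻¹.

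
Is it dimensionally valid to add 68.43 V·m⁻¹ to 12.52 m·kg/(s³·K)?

In SI base units:
  68.43 V·m⁻¹:  V·m⁻¹ = J·C⁻¹·m⁻¹ = kg·m·s⁻³·A⁻¹
  12.52 m·kg/(s³·K):  kg·m·s⁻³·K⁻¹
kg·m·s⁻³·A⁻¹ ≠ kg·m·s⁻³·K⁻¹, so they cannot be added.

No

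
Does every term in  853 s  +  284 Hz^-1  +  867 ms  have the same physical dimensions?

Yes

In SI base units:
  853 s:  s
  284 Hz^-1:  Hz⁻¹ = (s⁻¹)⁻¹ = s
  867 ms:  s
Every term reduces to s.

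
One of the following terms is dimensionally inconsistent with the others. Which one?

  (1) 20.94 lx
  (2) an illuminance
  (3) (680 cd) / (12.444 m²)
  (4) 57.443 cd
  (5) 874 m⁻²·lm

(4)

Dimensions:
  (1) lx = lm·m⁻² = m⁻²·cd
  (2) [illuminance] = m⁻²·cd
  (3) [cd] / [m²] = m⁻²·cd
  (4) cd
  (5) lm·m⁻² = cd·m⁻² = m⁻²·cd
All reduce to m⁻²·cd except (4), which is cd.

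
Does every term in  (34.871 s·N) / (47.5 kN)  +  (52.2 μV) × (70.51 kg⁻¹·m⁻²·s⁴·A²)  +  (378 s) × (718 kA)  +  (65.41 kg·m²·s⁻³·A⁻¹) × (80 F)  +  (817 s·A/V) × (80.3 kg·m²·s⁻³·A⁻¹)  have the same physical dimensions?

Reduce each to base SI dimensions:
  (34.871 s·N) / (47.5 kN):  [kg·m·s⁻¹] / [kg·m·s⁻²] = s
  (52.2 μV) × (70.51 kg⁻¹·m⁻²·s⁴·A²):  [kg·m²·s⁻³·A⁻¹] · [kg⁻¹·m⁻²·s⁴·A²] = s·A
  (378 s) × (718 kA):  [s] · [A] = s·A
  (65.41 kg·m²·s⁻³·A⁻¹) × (80 F):  [kg·m²·s⁻³·A⁻¹] · [kg⁻¹·m⁻²·s⁴·A²] = s·A
  (817 s·A/V) × (80.3 kg·m²·s⁻³·A⁻¹):  [kg⁻¹·m⁻²·s⁴·A²] · [kg·m²·s⁻³·A⁻¹] = s·A
The terms do not share a single dimension (s vs s·A).

No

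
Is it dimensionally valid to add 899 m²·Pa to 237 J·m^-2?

No

Expand each in SI base units:
  899 m²·Pa:  Pa·m² = N·m⁻²·m² = kg·m·s⁻²
  237 J·m^-2:  J·m⁻² = N·m·m⁻² = kg·s⁻²
kg·m·s⁻² ≠ kg·s⁻², so they cannot be added.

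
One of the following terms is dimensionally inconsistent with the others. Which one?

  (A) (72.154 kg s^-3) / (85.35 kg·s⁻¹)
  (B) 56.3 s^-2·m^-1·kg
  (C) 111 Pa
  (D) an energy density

(A)

Expand each in SI base units:
  (A) [kg·s⁻³] / [kg·s⁻¹] = s⁻²
  (B) kg·m⁻¹·s⁻²
  (C) Pa = N·m⁻² = kg·m⁻¹·s⁻²
  (D) [energy density] = kg·m⁻¹·s⁻²
All reduce to kg·m⁻¹·s⁻² except (A), which is s⁻².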